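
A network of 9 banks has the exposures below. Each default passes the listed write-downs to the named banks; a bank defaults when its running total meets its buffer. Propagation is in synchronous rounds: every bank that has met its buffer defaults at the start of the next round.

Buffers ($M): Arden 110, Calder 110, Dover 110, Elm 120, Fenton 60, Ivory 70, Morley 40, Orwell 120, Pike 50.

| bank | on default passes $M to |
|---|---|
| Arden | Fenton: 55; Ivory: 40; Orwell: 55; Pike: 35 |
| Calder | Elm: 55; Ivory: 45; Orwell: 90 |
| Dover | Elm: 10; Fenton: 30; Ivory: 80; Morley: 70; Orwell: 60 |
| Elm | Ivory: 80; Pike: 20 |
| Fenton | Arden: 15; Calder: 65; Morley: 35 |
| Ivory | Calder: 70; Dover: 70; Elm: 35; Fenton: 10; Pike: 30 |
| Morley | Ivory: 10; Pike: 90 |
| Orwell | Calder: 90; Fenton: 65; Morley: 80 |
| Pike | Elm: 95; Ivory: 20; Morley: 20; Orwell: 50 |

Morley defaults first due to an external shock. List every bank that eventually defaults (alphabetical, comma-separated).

Round 1 — Morley defaults (initial).
  Ivory: +10 → 10 < 70
  Pike: +90 → 90 ≥ 50
Round 2 — Pike defaults.
  Elm: +95 → 95 < 120
  Ivory: +20 → 30 < 70
  Orwell: +50 → 50 < 120
No further defaults.

Morley, Pike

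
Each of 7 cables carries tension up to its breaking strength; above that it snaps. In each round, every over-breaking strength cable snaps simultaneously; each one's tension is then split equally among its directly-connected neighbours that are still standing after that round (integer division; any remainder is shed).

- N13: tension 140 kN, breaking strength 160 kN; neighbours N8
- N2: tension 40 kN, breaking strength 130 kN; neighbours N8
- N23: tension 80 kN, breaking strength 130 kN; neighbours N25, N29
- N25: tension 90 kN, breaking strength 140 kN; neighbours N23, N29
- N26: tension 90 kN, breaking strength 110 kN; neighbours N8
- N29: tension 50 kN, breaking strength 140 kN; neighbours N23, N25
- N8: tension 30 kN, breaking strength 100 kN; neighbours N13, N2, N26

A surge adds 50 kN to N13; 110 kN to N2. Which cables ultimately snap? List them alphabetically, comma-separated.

Round 1 — N13 at 190 > 160; N2 at 150 > 130. N13, N2 snap.
  N13 sheds 190 kN to N8: 190 each.
    N8: 30+190 = 220 > 100
  N2 sheds 150 kN to N8: 150 each.
    N8: 220+150 = 370 > 100
Round 2 — N8 snaps.
  N8 sheds 370 kN to N26: 370 each.
    N26: 90+370 = 460 > 110
Round 3 — N26 snaps.
  N26 sheds 460 kN: no online neighbours, lost.
No further breaks.

N13, N2, N26, N8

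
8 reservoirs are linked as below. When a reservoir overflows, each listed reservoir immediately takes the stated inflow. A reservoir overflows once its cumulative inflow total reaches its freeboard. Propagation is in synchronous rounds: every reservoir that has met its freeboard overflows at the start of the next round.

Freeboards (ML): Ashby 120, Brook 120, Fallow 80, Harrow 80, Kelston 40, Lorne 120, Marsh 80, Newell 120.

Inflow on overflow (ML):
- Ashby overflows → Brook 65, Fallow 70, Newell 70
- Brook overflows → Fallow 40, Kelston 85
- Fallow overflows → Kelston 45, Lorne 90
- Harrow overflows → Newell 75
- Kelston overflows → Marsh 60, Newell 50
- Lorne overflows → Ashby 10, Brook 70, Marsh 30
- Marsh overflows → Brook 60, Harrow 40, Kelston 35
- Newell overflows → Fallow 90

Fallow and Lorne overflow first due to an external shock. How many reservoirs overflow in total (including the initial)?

Round 1 — Fallow, Lorne overflow (initial).
  Ashby: +10 → 10 < 120
  Brook: +70 → 70 < 120
  Kelston: +45 → 45 ≥ 40
  Marsh: +30 → 30 < 80
Round 2 — Kelston overflows.
  Marsh: +60 → 90 ≥ 80
  Newell: +50 → 50 < 120
Round 3 — Marsh overflows.
  Brook: +60 → 130 ≥ 120
  Harrow: +40 → 40 < 80
Round 4 — Brook overflows.
No further overflows.

5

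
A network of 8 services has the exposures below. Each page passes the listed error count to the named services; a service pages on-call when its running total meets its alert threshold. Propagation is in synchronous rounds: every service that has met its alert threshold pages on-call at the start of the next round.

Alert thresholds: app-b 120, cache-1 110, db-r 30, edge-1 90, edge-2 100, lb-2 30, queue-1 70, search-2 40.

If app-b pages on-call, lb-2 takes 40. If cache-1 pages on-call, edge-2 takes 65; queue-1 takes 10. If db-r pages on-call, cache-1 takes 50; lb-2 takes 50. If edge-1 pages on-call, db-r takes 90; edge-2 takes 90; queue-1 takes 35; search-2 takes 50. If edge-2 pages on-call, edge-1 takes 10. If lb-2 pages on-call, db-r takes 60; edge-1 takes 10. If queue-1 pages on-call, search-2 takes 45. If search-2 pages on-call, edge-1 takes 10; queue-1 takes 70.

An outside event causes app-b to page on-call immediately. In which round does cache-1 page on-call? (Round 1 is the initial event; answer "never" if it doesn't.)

never

Round 1 — app-b pages on-call (initial).
  lb-2: +40 → 40 ≥ 30
Round 2 — lb-2 pages on-call.
  db-r: +60 → 60 ≥ 30
  edge-1: +10 → 10 < 90
Round 3 — db-r pages on-call.
  cache-1: +50 → 50 < 110
No further pages.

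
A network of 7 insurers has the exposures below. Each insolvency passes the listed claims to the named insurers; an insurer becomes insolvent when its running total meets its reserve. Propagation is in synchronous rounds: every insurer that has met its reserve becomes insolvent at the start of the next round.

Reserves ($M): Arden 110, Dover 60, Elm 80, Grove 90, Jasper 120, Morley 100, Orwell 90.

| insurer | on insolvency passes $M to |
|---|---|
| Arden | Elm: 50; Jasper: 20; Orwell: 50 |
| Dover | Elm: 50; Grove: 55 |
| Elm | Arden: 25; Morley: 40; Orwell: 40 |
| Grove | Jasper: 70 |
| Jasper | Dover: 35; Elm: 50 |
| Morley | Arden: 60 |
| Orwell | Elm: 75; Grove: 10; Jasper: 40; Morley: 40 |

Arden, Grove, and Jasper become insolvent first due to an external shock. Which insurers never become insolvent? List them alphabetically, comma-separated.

Round 1 — Arden, Grove, Jasper become insolvent (initial).
  Dover: +35 → 35 < 60
  Elm: +50+50 → 100 ≥ 80
  Orwell: +50 → 50 < 90
Round 2 — Elm becomes insolvent.
  Morley: +40 → 40 < 100
  Orwell: +40 → 90 ≥ 90
Round 3 — Orwell becomes insolvent.
  Morley: +40 → 80 < 100
No further insolvencies.

Dover, Morley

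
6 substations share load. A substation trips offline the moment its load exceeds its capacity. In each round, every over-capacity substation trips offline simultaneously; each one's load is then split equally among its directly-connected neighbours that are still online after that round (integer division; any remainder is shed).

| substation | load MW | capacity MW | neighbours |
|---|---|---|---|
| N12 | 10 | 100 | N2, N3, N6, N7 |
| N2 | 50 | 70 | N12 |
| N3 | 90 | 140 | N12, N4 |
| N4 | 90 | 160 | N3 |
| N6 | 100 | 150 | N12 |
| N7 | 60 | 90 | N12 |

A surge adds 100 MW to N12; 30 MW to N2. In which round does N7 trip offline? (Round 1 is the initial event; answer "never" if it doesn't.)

2

Round 1 — N12 at 110 > 100; N2 at 80 > 70. N12, N2 trip offline.
  N12 sheds 110 MW to N3, N6, N7: 36 each (2 lost).
    N3: 90+36 = 126 ≤ 140
    N6: 100+36 = 136 ≤ 150
    N7: 60+36 = 96 > 90
  N2 sheds 80 MW: no online neighbours, lost.
Round 2 — N7 trips offline.
  N7 sheds 96 MW: no online neighbours, lost.
No further trips.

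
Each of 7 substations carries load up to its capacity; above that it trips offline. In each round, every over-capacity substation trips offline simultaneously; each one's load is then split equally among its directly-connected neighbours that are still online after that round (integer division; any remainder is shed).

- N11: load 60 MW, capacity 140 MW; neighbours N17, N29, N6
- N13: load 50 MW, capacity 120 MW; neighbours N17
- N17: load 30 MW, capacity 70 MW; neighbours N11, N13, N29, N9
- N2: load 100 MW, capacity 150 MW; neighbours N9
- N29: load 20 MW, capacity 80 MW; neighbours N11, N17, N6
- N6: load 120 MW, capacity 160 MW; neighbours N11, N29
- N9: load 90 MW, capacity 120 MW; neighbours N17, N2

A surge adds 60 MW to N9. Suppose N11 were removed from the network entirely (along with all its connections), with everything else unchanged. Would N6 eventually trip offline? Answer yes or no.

With N11 removed:
Round 1 — N9 at 150 > 120. N9 trips offline.
  N9 sheds 150 MW to N17, N2: 75 each.
    N17: 30+75 = 105 > 70
    N2: 100+75 = 175 > 150
Round 2 — N17, N2 trip offline.
  N17 sheds 105 MW to N13, N29: 52 each (1 lost).
    N13: 50+52 = 102 ≤ 120
    N29: 20+52 = 72 ≤ 80
  N2 sheds 175 MW: no online neighbours, lost.
No further trips.

no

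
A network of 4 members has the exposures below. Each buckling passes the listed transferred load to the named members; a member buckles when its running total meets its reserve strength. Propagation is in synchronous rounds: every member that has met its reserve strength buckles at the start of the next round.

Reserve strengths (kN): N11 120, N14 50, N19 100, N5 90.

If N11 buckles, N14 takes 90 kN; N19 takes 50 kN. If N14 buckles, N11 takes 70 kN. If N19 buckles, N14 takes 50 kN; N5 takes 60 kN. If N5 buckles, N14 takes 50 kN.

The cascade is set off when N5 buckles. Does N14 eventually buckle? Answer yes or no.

yes

Round 1 — N5 buckles (initial).
  N14: +50 → 50 ≥ 50
Round 2 — N14 buckles.
  N11: +70 → 70 < 120
No further bucklings.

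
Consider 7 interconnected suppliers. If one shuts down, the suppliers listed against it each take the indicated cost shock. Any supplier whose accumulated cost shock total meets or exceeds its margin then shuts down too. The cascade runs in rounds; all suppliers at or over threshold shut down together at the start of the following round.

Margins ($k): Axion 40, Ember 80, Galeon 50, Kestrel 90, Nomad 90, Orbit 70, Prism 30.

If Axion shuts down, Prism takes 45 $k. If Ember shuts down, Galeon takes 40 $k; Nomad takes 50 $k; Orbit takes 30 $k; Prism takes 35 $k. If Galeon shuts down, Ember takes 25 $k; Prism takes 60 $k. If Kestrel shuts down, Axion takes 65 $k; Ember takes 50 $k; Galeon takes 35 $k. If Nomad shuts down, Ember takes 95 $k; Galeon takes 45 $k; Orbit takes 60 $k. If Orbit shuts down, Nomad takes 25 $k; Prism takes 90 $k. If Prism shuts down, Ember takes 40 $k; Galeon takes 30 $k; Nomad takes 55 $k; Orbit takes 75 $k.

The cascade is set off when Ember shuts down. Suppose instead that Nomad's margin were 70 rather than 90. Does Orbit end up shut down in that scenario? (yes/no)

With Nomad's margin at 70:
Round 1 — Ember shuts down (initial).
  Galeon: +40 → 40 < 50
  Nomad: +50 → 50 < 70
  Orbit: +30 → 30 < 70
  Prism: +35 → 35 ≥ 30
Round 2 — Prism shuts down.
  Galeon: +30 → 70 ≥ 50
  Nomad: +55 → 105 ≥ 70
  Orbit: +75 → 105 ≥ 70
Round 3 — Galeon, Nomad, Orbit shut down.
No further shutdowns.

yes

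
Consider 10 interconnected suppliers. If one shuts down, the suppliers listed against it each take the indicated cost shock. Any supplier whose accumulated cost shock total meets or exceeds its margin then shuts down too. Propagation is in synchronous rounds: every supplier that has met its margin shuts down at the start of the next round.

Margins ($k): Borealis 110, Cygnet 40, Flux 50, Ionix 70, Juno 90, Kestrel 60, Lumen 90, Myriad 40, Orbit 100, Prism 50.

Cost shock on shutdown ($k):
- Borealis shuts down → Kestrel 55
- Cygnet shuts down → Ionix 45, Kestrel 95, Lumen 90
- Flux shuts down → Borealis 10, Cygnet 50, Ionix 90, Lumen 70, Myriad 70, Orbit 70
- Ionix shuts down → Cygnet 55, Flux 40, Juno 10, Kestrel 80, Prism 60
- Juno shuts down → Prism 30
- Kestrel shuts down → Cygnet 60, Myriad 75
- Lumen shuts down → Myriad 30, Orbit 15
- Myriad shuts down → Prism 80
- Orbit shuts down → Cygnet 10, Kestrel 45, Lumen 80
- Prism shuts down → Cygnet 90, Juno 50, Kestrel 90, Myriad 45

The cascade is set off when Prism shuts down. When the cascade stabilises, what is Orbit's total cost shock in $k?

15

Round 1 — Prism shuts down (initial).
  Cygnet: +90 → 90 ≥ 40
  Juno: +50 → 50 < 90
  Kestrel: +90 → 90 ≥ 60
  Myriad: +45 → 45 ≥ 40
Round 2 — Cygnet, Kestrel, Myriad shut down.
  Ionix: +45 → 45 < 70
  Lumen: +90 → 90 ≥ 90
Round 3 — Lumen shuts down.
  Orbit: +15 → 15 < 100
No further shutdowns.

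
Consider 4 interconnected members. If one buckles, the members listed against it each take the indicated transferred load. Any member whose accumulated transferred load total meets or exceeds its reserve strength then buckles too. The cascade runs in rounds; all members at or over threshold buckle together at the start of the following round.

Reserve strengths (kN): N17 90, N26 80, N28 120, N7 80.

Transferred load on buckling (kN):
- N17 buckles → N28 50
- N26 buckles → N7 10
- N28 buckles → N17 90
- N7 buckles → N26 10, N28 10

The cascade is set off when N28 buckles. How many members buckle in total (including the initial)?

Round 1 — N28 buckles (initial).
  N17: +90 → 90 ≥ 90
Round 2 — N17 buckles.
No further bucklings.

2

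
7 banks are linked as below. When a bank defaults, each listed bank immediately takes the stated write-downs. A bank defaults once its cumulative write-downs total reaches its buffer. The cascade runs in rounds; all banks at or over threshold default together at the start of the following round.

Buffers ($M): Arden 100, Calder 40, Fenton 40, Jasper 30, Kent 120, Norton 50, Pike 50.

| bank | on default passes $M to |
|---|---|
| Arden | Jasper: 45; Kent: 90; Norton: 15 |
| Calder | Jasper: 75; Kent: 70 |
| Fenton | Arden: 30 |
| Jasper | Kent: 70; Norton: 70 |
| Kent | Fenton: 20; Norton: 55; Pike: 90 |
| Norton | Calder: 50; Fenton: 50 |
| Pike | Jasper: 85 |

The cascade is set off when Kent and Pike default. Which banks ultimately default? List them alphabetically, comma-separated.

Calder, Fenton, Jasper, Kent, Norton, Pike

Round 1 — Kent, Pike default (initial).
  Fenton: +20 → 20 < 40
  Jasper: +85 → 85 ≥ 30
  Norton: +55 → 55 ≥ 50
Round 2 — Jasper, Norton default.
  Calder: +50 → 50 ≥ 40
  Fenton: +50 → 70 ≥ 40
Round 3 — Calder, Fenton default.
  Arden: +30 → 30 < 100
No further defaults.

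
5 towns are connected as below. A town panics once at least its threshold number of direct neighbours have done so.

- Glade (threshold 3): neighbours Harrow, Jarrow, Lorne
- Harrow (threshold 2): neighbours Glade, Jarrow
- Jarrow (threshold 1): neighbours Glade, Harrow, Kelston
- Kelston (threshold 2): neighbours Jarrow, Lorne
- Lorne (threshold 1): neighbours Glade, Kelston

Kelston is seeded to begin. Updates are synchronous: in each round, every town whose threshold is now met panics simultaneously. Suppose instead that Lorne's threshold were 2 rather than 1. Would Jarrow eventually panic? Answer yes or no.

yes

With Lorne's threshold at 2:
Round 1 — Kelston panics (initial).
Round 2 — checking thresholds:
  Jarrow: 1 of 3 neighbours ≥ 1, panics.
  Lorne: 1 of 2 neighbours < 2, below threshold.
Round 3 — no new panics; cascade stops.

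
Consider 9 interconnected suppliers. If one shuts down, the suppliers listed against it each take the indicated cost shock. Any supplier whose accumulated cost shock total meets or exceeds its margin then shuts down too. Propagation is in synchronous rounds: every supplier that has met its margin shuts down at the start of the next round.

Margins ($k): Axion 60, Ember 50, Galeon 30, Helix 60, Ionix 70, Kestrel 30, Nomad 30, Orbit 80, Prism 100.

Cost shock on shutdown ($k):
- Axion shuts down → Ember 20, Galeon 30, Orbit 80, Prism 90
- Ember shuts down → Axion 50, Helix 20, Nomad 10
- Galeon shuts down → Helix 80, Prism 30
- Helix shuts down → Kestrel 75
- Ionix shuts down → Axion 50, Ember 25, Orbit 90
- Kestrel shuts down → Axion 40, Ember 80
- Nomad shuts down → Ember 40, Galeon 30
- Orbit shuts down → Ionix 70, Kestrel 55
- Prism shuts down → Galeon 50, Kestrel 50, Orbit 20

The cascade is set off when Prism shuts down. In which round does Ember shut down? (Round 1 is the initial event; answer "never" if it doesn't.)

Round 1 — Prism shuts down (initial).
  Galeon: +50 → 50 ≥ 30
  Kestrel: +50 → 50 ≥ 30
  Orbit: +20 → 20 < 80
Round 2 — Galeon, Kestrel shut down.
  Axion: +40 → 40 < 60
  Ember: +80 → 80 ≥ 50
  Helix: +80 → 80 ≥ 60
Round 3 — Ember, Helix shut down.
  Axion: +50 → 90 ≥ 60
  Nomad: +10 → 10 < 30
Round 4 — Axion shuts down.
  Orbit: +80 → 100 ≥ 80
Round 5 — Orbit shuts down.
  Ionix: +70 → 70 ≥ 70
Round 6 — Ionix shuts down.
No further shutdowns.

3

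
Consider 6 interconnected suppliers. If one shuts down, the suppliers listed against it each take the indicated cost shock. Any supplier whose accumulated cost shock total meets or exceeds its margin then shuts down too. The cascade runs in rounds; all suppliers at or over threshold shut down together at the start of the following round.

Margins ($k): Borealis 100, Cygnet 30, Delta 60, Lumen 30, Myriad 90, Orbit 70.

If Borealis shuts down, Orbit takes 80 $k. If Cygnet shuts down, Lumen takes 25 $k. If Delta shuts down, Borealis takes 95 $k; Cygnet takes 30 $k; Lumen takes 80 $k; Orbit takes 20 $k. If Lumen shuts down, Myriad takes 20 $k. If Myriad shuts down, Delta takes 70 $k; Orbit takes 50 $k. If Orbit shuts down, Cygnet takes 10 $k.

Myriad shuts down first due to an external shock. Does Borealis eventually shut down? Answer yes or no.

no

Round 1 — Myriad shuts down (initial).
  Delta: +70 → 70 ≥ 60
  Orbit: +50 → 50 < 70
Round 2 — Delta shuts down.
  Borealis: +95 → 95 < 100
  Cygnet: +30 → 30 ≥ 30
  Lumen: +80 → 80 ≥ 30
  Orbit: +20 → 70 ≥ 70
Round 3 — Cygnet, Lumen, Orbit shut down.
No further shutdowns.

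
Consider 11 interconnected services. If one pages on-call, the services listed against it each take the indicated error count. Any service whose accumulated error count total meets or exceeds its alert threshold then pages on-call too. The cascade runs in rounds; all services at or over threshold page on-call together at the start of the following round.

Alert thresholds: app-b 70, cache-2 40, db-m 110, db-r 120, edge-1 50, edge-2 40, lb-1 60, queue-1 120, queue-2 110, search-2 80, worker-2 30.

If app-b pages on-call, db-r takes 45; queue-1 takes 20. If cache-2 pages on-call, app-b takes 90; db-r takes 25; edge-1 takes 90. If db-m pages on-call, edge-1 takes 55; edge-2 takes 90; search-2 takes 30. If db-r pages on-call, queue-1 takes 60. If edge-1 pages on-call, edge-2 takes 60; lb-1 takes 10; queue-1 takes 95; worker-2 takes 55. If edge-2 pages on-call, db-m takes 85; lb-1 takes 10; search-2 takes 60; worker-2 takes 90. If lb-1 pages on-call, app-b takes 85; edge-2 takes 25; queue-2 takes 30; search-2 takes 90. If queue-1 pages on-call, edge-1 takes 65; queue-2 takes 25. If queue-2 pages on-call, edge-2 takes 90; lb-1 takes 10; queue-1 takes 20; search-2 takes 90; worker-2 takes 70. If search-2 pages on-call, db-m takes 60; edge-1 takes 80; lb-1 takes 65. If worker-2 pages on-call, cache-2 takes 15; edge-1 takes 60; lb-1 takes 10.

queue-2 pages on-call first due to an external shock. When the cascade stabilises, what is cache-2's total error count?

Round 1 — queue-2 pages on-call (initial).
  edge-2: +90 → 90 ≥ 40
  lb-1: +10 → 10 < 60
  queue-1: +20 → 20 < 120
  search-2: +90 → 90 ≥ 80
  worker-2: +70 → 70 ≥ 30
Round 2 — edge-2, search-2, worker-2 page on-call.
  cache-2: +15 → 15 < 40
  db-m: +85+60 → 145 ≥ 110
  edge-1: +80+60 → 140 ≥ 50
  lb-1: +10+65+10 → 95 ≥ 60
Round 3 — db-m, edge-1, lb-1 page on-call.
  app-b: +85 → 85 ≥ 70
  queue-1: +95 → 115 < 120
Round 4 — app-b pages on-call.
  db-r: +45 → 45 < 120
  queue-1: +20 → 135 ≥ 120
Round 5 — queue-1 pages on-call.
No further pages.

15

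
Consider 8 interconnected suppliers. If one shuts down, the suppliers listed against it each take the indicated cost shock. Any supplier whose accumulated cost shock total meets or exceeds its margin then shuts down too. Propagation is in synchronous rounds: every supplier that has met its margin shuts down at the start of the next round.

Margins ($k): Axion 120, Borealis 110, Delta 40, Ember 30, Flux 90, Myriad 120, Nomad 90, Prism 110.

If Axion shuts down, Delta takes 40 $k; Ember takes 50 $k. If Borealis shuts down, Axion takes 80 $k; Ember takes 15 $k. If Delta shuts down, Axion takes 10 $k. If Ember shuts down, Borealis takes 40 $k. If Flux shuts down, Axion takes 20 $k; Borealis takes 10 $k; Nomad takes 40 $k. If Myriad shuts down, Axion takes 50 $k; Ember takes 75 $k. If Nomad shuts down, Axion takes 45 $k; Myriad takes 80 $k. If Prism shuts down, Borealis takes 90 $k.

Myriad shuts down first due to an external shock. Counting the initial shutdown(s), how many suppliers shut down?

2

Round 1 — Myriad shuts down (initial).
  Axion: +50 → 50 < 120
  Ember: +75 → 75 ≥ 30
Round 2 — Ember shuts down.
  Borealis: +40 → 40 < 110
No further shutdowns.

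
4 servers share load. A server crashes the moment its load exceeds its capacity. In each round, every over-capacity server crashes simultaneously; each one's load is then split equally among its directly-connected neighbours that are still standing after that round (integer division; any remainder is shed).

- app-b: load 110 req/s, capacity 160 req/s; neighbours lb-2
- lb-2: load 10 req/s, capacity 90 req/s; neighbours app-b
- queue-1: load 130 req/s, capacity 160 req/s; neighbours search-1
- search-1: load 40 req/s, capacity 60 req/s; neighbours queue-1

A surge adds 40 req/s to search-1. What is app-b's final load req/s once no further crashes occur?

110

Round 1 — search-1 at 80 > 60. search-1 crashes.
  search-1 sheds 80 req/s to queue-1: 80 each.
    queue-1: 130+80 = 210 > 160
Round 2 — queue-1 crashes.
  queue-1 sheds 210 req/s: no online neighbours, lost.
No further crashes.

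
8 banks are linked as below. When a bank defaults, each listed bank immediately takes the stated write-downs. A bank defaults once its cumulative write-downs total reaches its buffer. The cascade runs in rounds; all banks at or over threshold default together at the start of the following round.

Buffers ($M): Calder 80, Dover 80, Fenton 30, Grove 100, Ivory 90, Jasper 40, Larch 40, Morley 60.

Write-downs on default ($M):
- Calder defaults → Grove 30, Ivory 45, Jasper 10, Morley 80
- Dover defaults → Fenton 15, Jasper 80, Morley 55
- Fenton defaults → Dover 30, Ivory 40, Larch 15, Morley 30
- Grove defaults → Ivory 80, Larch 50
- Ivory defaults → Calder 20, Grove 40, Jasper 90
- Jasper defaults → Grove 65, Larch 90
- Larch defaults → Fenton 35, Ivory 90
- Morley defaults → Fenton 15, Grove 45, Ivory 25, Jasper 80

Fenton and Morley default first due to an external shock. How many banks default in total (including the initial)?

Round 1 — Fenton, Morley default (initial).
  Dover: +30 → 30 < 80
  Grove: +45 → 45 < 100
  Ivory: +40+25 → 65 < 90
  Jasper: +80 → 80 ≥ 40
  Larch: +15 → 15 < 40
Round 2 — Jasper defaults.
  Grove: +65 → 110 ≥ 100
  Larch: +90 → 105 ≥ 40
Round 3 — Grove, Larch default.
  Ivory: +80+90 → 235 ≥ 90
Round 4 — Ivory defaults.
  Calder: +20 → 20 < 80
No further defaults.

6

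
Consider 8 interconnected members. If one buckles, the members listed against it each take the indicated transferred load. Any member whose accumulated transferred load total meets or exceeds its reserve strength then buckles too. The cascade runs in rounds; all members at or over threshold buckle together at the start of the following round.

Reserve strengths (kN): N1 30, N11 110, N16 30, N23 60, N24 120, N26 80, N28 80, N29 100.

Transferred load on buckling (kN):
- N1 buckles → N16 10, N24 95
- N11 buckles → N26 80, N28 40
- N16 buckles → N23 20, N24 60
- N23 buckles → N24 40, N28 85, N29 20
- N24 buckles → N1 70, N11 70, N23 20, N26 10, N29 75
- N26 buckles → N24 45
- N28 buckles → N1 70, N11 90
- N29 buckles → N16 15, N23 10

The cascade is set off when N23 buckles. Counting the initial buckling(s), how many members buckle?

6

Round 1 — N23 buckles (initial).
  N24: +40 → 40 < 120
  N28: +85 → 85 ≥ 80
  N29: +20 → 20 < 100
Round 2 — N28 buckles.
  N1: +70 → 70 ≥ 30
  N11: +90 → 90 < 110
Round 3 — N1 buckles.
  N16: +10 → 10 < 30
  N24: +95 → 135 ≥ 120
Round 4 — N24 buckles.
  N11: +70 → 160 ≥ 110
  N26: +10 → 10 < 80
  N29: +75 → 95 < 100
Round 5 — N11 buckles.
  N26: +80 → 90 ≥ 80
Round 6 — N26 buckles.
No further bucklings.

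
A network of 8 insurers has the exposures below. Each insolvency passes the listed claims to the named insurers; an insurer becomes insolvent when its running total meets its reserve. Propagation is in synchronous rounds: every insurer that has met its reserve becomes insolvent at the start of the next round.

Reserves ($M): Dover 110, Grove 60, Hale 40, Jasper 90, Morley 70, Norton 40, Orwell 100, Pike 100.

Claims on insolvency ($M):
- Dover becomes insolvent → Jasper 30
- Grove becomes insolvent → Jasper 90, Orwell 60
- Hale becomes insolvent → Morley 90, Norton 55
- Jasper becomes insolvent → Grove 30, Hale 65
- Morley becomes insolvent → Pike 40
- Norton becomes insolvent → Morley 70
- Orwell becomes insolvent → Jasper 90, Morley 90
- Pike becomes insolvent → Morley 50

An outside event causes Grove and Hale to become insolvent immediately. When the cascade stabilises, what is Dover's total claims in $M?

0

Round 1 — Grove, Hale become insolvent (initial).
  Jasper: +90 → 90 ≥ 90
  Morley: +90 → 90 ≥ 70
  Norton: +55 → 55 ≥ 40
  Orwell: +60 → 60 < 100
Round 2 — Jasper, Morley, Norton become insolvent.
  Pike: +40 → 40 < 100
No further insolvencies.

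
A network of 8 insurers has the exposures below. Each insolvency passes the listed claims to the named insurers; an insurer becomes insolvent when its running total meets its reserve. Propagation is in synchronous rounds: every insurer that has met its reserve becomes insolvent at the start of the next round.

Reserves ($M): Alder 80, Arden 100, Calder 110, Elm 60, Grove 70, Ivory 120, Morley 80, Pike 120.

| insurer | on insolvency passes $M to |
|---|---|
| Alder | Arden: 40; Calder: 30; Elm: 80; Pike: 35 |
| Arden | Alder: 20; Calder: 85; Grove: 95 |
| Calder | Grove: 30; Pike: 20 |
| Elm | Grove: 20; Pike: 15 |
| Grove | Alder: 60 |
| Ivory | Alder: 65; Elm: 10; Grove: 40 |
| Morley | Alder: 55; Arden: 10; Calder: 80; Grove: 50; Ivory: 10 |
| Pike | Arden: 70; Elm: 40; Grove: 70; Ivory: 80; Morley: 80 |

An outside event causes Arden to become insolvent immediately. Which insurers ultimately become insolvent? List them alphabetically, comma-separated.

Round 1 — Arden becomes insolvent (initial).
  Alder: +20 → 20 < 80
  Calder: +85 → 85 < 110
  Grove: +95 → 95 ≥ 70
Round 2 — Grove becomes insolvent.
  Alder: +60 → 80 ≥ 80
Round 3 — Alder becomes insolvent.
  Calder: +30 → 115 ≥ 110
  Elm: +80 → 80 ≥ 60
  Pike: +35 → 35 < 120
Round 4 — Calder, Elm become insolvent.
  Pike: +20+15 → 70 < 120
No further insolvencies.

Alder, Arden, Calder, Elm, Grove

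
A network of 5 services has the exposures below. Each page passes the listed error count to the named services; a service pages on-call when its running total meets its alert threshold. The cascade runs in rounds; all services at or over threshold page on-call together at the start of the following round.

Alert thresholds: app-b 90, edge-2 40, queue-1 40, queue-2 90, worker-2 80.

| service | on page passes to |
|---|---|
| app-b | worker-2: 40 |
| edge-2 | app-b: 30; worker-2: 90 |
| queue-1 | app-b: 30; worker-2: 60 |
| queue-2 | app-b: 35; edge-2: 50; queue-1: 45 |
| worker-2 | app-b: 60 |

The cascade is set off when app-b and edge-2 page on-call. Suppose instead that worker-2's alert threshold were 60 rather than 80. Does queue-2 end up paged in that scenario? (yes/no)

no

With worker-2's alert threshold at 60:
Round 1 — app-b, edge-2 page on-call (initial).
  worker-2: +40+90 → 130 ≥ 60
Round 2 — worker-2 pages on-call.
No further pages.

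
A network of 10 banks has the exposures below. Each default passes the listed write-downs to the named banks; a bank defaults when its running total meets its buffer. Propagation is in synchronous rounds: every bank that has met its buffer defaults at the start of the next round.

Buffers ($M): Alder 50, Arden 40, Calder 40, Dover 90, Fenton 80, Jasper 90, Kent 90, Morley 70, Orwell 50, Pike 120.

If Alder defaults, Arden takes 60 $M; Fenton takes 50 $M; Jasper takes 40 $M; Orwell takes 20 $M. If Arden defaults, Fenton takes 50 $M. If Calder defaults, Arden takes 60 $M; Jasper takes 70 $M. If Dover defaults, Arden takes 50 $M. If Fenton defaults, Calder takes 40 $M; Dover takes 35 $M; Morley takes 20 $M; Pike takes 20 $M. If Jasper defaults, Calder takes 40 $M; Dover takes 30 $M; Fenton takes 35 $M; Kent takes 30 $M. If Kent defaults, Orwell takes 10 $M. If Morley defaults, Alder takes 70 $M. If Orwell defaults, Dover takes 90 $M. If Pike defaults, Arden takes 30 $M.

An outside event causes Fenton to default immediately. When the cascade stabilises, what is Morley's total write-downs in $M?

Round 1 — Fenton defaults (initial).
  Calder: +40 → 40 ≥ 40
  Dover: +35 → 35 < 90
  Morley: +20 → 20 < 70
  Pike: +20 → 20 < 120
Round 2 — Calder defaults.
  Arden: +60 → 60 ≥ 40
  Jasper: +70 → 70 < 90
Round 3 — Arden defaults.
No further defaults.

20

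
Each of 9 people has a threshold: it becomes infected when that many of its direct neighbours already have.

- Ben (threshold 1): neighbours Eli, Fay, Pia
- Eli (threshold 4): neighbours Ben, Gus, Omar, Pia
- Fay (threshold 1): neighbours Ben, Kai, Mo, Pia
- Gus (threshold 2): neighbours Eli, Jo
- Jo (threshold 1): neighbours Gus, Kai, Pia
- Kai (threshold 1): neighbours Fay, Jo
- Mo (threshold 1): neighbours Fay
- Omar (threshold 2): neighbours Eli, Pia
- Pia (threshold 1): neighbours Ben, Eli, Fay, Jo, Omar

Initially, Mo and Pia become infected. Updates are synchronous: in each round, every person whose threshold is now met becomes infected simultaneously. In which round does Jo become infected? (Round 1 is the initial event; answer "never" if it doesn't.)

Round 1 — Mo, Pia become infected (initial).
Round 2 — checking thresholds:
  Ben: 1 of 3 neighbours ≥ 1, becomes infected.
  Eli: 1 of 4 neighbours < 4, not yet.
  Fay: 2 of 4 neighbours ≥ 1, becomes infected.
  Jo: 1 of 3 neighbours ≥ 1, becomes infected.
  Omar: 1 of 2 neighbours < 2, not yet.
Round 3 — checking thresholds:
  Eli: 2 of 4 neighbours < 4, not yet.
  Gus: 1 of 2 neighbours < 2, not yet.
  Kai: 2 of 2 neighbours ≥ 1, becomes infected.
  Omar: 1 of 2 neighbours < 2, not yet.
Round 4 — no new infections; cascade stops.

2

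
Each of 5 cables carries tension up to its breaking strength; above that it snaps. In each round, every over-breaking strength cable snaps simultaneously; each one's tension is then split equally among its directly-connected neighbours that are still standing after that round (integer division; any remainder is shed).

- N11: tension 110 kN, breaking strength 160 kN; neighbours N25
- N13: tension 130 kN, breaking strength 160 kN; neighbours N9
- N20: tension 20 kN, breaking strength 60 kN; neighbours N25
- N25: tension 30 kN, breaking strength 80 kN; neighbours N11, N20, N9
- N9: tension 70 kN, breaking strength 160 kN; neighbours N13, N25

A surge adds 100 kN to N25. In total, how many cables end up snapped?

Round 1 — N25 at 130 > 80. N25 snaps.
  N25 sheds 130 kN to N11, N20, N9: 43 each (1 lost).
    N11: 110+43 = 153 ≤ 160
    N20: 20+43 = 63 > 60
    N9: 70+43 = 113 ≤ 160
Round 2 — N20 snaps.
  N20 sheds 63 kN: no online neighbours, lost.
No further breaks.

2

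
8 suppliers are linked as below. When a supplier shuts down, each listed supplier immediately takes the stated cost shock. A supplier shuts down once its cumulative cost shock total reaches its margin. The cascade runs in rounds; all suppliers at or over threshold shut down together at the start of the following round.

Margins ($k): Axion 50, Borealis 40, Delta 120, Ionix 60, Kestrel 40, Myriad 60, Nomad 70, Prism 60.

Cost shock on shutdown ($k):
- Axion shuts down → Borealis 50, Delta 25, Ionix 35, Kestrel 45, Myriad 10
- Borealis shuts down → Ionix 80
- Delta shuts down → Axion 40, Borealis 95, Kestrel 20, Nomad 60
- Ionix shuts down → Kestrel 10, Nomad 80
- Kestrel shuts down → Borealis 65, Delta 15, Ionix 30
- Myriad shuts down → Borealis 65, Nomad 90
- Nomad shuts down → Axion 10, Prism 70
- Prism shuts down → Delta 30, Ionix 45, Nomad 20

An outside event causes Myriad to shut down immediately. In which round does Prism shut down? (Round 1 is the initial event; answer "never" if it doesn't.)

Round 1 — Myriad shuts down (initial).
  Borealis: +65 → 65 ≥ 40
  Nomad: +90 → 90 ≥ 70
Round 2 — Borealis, Nomad shut down.
  Axion: +10 → 10 < 50
  Ionix: +80 → 80 ≥ 60
  Prism: +70 → 70 ≥ 60
Round 3 — Ionix, Prism shut down.
  Delta: +30 → 30 < 120
  Kestrel: +10 → 10 < 40
No further shutdowns.

3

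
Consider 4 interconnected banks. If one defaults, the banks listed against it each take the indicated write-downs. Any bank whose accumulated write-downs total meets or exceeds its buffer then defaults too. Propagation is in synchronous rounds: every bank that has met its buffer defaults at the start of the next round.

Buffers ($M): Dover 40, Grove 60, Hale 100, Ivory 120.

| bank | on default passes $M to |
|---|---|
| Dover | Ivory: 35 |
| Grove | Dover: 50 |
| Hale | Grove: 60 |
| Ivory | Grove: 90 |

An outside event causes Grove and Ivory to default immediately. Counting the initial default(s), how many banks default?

Round 1 — Grove, Ivory default (initial).
  Dover: +50 → 50 ≥ 40
Round 2 — Dover defaults.
No further defaults.

3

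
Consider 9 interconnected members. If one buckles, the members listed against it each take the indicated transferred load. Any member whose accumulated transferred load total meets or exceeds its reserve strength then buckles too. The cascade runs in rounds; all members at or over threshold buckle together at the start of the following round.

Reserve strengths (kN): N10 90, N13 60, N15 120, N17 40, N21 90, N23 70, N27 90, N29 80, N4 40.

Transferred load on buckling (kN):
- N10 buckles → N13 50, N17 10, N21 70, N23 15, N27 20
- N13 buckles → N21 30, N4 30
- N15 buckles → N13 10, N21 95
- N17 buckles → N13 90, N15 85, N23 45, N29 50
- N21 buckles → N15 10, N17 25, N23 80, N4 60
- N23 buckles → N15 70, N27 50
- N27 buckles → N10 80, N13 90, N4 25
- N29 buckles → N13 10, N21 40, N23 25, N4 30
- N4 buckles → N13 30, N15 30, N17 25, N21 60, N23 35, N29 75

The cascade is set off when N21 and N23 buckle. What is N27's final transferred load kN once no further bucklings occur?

Round 1 — N21, N23 buckle (initial).
  N15: +10+70 → 80 < 120
  N17: +25 → 25 < 40
  N27: +50 → 50 < 90
  N4: +60 → 60 ≥ 40
Round 2 — N4 buckles.
  N13: +30 → 30 < 60
  N15: +30 → 110 < 120
  N17: +25 → 50 ≥ 40
  N29: +75 → 75 < 80
Round 3 — N17 buckles.
  N13: +90 → 120 ≥ 60
  N15: +85 → 195 ≥ 120
  N29: +50 → 125 ≥ 80
Round 4 — N13, N15, N29 buckle.
No further bucklings.

50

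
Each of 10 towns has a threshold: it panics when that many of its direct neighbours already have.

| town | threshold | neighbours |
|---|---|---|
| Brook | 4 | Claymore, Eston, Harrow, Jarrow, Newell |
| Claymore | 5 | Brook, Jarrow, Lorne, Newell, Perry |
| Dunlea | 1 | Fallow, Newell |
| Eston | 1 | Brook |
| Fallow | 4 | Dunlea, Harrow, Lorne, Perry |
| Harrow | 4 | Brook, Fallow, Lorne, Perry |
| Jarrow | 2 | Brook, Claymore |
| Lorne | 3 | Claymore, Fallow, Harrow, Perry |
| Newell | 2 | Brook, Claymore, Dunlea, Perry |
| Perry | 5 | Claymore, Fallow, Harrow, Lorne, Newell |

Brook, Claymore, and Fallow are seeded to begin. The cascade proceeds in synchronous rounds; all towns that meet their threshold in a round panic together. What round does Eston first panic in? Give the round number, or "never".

Round 1 — Brook, Claymore, Fallow panic (initial).
Round 2 — checking thresholds:
  Dunlea: 1 of 2 neighbours ≥ 1, panics.
  Eston: 1 of 1 neighbours ≥ 1, panics.
  Harrow: 2 of 4 neighbours < 4, below threshold.
  Jarrow: 2 of 2 neighbours ≥ 2, panics.
  Lorne: 2 of 4 neighbours < 3, below threshold.
  Newell: 2 of 4 neighbours ≥ 2, panics.
  Perry: 2 of 5 neighbours < 5, below threshold.
Round 3 — no new panics; cascade stops.

2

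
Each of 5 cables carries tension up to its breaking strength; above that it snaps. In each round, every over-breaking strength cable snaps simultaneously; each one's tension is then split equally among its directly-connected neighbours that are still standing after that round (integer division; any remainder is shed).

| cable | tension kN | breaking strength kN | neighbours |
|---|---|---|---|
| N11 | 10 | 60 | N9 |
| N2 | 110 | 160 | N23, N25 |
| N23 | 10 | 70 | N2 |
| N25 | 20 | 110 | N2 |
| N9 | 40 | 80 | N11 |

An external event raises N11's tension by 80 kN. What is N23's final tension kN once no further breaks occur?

10

Round 1 — N11 at 90 > 60. N11 snaps.
  N11 sheds 90 kN to N9: 90 each.
    N9: 40+90 = 130 > 80
Round 2 — N9 snaps.
  N9 sheds 130 kN: no online neighbours, lost.
No further breaks.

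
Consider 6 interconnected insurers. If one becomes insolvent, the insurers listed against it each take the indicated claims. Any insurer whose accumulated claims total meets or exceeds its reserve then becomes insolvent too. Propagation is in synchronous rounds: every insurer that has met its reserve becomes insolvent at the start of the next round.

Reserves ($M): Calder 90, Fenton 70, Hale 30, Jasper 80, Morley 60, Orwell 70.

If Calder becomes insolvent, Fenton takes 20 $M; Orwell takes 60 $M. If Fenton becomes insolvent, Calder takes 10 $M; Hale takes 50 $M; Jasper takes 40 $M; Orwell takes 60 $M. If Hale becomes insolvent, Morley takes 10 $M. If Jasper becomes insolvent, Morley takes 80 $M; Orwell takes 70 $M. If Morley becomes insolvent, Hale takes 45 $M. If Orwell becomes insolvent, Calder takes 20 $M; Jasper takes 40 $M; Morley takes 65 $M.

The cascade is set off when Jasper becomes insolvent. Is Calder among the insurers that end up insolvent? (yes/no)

Round 1 — Jasper becomes insolvent (initial).
  Morley: +80 → 80 ≥ 60
  Orwell: +70 → 70 ≥ 70
Round 2 — Morley, Orwell become insolvent.
  Calder: +20 → 20 < 90
  Hale: +45 → 45 ≥ 30
Round 3 — Hale becomes insolvent.
No further insolvencies.

no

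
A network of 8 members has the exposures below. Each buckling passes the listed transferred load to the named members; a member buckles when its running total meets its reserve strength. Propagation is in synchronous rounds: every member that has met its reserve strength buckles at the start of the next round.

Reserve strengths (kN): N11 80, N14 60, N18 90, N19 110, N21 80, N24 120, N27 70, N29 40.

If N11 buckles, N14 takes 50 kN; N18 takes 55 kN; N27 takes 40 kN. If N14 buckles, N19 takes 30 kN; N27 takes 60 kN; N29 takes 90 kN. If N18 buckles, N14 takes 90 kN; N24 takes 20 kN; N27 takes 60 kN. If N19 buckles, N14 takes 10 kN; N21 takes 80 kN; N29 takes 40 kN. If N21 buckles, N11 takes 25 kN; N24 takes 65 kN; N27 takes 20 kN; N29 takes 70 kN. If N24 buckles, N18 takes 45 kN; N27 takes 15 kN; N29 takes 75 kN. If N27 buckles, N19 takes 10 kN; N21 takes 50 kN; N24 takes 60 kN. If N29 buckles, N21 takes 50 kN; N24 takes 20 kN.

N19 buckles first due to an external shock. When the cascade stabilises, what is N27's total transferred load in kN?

20

Round 1 — N19 buckles (initial).
  N14: +10 → 10 < 60
  N21: +80 → 80 ≥ 80
  N29: +40 → 40 ≥ 40
Round 2 — N21, N29 buckle.
  N11: +25 → 25 < 80
  N24: +65+20 → 85 < 120
  N27: +20 → 20 < 70
No further bucklings.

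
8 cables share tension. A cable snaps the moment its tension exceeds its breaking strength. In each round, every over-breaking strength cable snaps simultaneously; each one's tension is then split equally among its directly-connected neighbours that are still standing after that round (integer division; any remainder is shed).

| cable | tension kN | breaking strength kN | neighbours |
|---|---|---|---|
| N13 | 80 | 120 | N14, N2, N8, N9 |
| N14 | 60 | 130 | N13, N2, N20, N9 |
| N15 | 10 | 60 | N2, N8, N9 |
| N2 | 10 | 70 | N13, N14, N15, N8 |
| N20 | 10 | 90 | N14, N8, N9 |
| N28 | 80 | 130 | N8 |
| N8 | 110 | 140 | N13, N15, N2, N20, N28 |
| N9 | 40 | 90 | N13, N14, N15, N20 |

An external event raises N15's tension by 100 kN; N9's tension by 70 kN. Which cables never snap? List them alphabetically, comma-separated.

N28

Round 1 — N15 at 110 > 60; N9 at 110 > 90. N15, N9 snap.
  N15 sheds 110 kN to N2, N8: 55 each.
    N2: 10+55 = 65 ≤ 70
    N8: 110+55 = 165 > 140
  N9 sheds 110 kN to N13, N14, N20: 36 each (2 lost).
    N13: 80+36 = 116 ≤ 120
    N14: 60+36 = 96 ≤ 130
    N20: 10+36 = 46 ≤ 90
Round 2 — N8 snaps.
  N8 sheds 165 kN to N13, N2, N20, N28: 41 each (1 lost).
    N13: 116+41 = 157 > 120
    N2: 65+41 = 106 > 70
    N20: 46+41 = 87 ≤ 90
    N28: 80+41 = 121 ≤ 130
Round 3 — N13, N2 snap.
  N13 sheds 157 kN to N14: 157 each.
    N14: 96+157 = 253 > 130
  N2 sheds 106 kN to N14: 106 each.
    N14: 253+106 = 359 > 130
Round 4 — N14 snaps.
  N14 sheds 359 kN to N20: 359 each.
    N20: 87+359 = 446 > 90
Round 5 — N20 snaps.
  N20 sheds 446 kN: no online neighbours, lost.
No further breaks.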